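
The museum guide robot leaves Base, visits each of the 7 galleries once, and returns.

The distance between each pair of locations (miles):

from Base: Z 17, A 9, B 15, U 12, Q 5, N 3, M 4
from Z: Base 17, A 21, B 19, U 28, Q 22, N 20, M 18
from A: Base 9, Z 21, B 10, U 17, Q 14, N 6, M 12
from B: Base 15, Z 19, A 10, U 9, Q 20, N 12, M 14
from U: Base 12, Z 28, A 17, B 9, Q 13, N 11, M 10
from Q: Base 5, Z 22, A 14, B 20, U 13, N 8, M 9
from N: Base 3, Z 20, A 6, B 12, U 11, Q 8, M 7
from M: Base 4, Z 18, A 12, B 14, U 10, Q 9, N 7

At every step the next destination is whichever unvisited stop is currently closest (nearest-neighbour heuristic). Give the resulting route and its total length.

At Base the remaining stops are N 3, M 4, Q 5, A 9, U 12, B 15, Z 17; go to N.
At N the remaining stops are A 6, M 7, Q 8, U 11, B 12, Z 20; go to A.
At A the remaining stops are B 10, M 12, Q 14, U 17, Z 21; go to B.
At B the remaining stops are U 9, M 14, Z 19, Q 20; go to U.
At U the remaining stops are M 10, Q 13, Z 28; go to M.
At M the remaining stops are Q 9, Z 18; go to Q.
At Q the remaining stops are Z 22; go to Z.
Return Z→Base: 17.
Total = 3 + 6 + 10 + 9 + 10 + 9 + 22 + 17 = 86.

86 miles along Base → N → A → B → U → M → Q → Z → Base.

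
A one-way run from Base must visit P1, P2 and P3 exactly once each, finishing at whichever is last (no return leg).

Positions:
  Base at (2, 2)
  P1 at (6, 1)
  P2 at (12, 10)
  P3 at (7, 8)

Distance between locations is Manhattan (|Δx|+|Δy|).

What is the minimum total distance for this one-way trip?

There are 3! = 6 possible orderings.
Base → P1 → P2 → P3: 5+15+7 = 27
Base → P1 → P3 → P2: 5+8+7 = 20
Base → P2 → P1 → P3: 18+15+8 = 41
Base → P2 → P3 → P1: 18+7+8 = 33
Base → P3 → P1 → P2: 11+8+15 = 34
Base → P3 → P2 → P1: 11+7+15 = 33
The minimum is 20.
One shortest path: Base → P1 → P3 → P2.

20 — the minimum one-way total.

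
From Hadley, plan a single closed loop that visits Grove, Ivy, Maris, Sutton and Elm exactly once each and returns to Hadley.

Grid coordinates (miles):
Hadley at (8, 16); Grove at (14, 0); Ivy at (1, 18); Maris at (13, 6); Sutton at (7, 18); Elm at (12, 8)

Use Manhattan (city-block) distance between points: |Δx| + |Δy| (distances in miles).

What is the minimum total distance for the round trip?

Shortest round trip = 62 miles.

There are 60 distinct closed tours to check (reversals are equivalent).
Hadley → Grove → Ivy → Maris → Sutton → Elm → Hadley: 22+31+24+18+15+12 = 122
Hadley → Grove → Ivy → Maris → Elm → Sutton → Hadley: 22+31+24+3+15+3 = 98
Hadley → Grove → Ivy → Sutton → Maris → Elm → Hadley: 22+31+6+18+3+12 = 92
Hadley → Grove → Ivy → Sutton → Elm → Maris → Hadley: 22+31+6+15+3+15 = 92
Hadley → Grove → Ivy → Elm → Maris → Sutton → Hadley: 22+31+21+3+18+3 = 98
Hadley → Grove → Ivy → Elm → Sutton → Maris → Hadley: 22+31+21+15+18+15 = 122
Hadley → Grove → Maris → Ivy → Sutton → Elm → Hadley: 22+7+24+6+15+12 = 86
Hadley → Grove → Maris → Ivy → Elm → Sutton → Hadley: 22+7+24+21+15+3 = 92
Hadley → Grove → Maris → Sutton → Ivy → Elm → Hadley: 22+7+18+6+21+12 = 86
Hadley → Grove → Maris → Sutton → Elm → Ivy → Hadley: 22+7+18+15+21+9 = 92
Hadley → Grove → Maris → Elm → Ivy → Sutton → Hadley: 22+7+3+21+6+3 = 62
Hadley → Grove → Maris → Elm → Sutton → Ivy → Hadley: 22+7+3+15+6+9 = 62
Hadley → Grove → Sutton → Ivy → Maris → Elm → Hadley: 22+25+6+24+3+12 = 92
Hadley → Grove → Sutton → Ivy → Elm → Maris → Hadley: 22+25+6+21+3+15 = 92
… (46 more)
The minimum is 62.
One optimal route: Hadley → Grove → Maris → Elm → Ivy → Sutton → Hadley (or its reverse).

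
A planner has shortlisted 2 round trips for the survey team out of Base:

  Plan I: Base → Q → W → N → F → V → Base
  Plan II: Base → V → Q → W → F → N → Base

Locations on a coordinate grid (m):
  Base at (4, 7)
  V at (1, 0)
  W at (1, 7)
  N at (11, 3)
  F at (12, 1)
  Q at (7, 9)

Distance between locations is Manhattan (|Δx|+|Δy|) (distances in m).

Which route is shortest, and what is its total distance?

Plan I: 5 + 8 + 14 + 3 + 12 + 10 = 52
Plan II: 10 + 15 + 8 + 17 + 3 + 11 = 64

Shortest is Plan I, total 52 m.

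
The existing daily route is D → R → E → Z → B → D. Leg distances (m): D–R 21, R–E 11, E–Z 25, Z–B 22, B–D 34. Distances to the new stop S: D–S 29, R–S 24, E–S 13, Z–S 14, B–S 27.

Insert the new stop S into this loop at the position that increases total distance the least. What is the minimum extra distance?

Insertion cost between consecutive stops i–j is d(i,S) + d(S,j) − d(i,j):
  between D and R: 29 + 24 − 21 = 32
  between R and E: 24 + 13 − 11 = 26
  between E and Z: 13 + 14 − 25 = 2
  between Z and B: 14 + 27 − 22 = 19
  between B and D: 27 + 29 − 34 = 22
Cheapest insertion is between E and Z, adding 2.
New total = 113 + 2 = 115.

Minimum extra distance: 2 m, inserting S between E and Z.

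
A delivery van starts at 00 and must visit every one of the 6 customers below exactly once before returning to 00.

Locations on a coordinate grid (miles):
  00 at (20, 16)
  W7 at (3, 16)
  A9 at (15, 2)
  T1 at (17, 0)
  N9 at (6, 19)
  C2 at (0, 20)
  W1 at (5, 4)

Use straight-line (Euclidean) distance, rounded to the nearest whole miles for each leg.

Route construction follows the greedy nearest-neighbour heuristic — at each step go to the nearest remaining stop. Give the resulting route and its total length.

Total distance 69 miles via the nearest-neighbour route 00 → N9 → W7 → C2 → W1 → A9 → T1 → 00.

From 00: distances to unvisited — N9=14, A9=15, T1=16, W7=17, W1=19, C2=20. Nearest is N9 (14).
From N9: distances to unvisited — W7=4, C2=6, W1=15, A9=19, T1=22. Nearest is W7 (4).
From W7: distances to unvisited — C2=5, W1=12, A9=18, T1=21. Nearest is C2 (5).
From C2: distances to unvisited — W1=17, A9=23, T1=26. Nearest is W1 (17).
From W1: distances to unvisited — A9=10, T1=13. Nearest is A9 (10).
From A9: distances to unvisited — T1=3. Nearest is T1 (3).
Return T1→00: 16.
Total = 14 + 4 + 5 + 17 + 10 + 3 + 16 = 69.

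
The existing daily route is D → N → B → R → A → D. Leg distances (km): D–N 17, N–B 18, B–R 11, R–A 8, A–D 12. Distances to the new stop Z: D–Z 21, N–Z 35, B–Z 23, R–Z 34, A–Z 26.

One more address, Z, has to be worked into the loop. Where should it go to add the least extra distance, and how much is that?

Insertion cost between consecutive stops i–j is d(i,Z) + d(Z,j) − d(i,j):
  between D and N: 21 + 35 − 17 = 39
  between N and B: 35 + 23 − 18 = 40
  between B and R: 23 + 34 − 11 = 46
  between R and A: 34 + 26 − 8 = 52
  between A and D: 26 + 21 − 12 = 35
Cheapest insertion is between A and D, adding 35.
New total = 66 + 35 = 101.

+35 km — insert Z between A and D.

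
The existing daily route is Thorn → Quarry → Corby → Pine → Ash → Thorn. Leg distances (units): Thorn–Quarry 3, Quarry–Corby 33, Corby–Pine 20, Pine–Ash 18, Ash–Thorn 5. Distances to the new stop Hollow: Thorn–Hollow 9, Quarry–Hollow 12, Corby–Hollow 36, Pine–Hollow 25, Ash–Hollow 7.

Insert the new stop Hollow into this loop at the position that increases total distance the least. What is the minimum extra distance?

Insertion cost between consecutive stops i–j is d(i,Hollow) + d(Hollow,j) − d(i,j):
  between Thorn and Quarry: 9 + 12 − 3 = 18
  between Quarry and Corby: 12 + 36 − 33 = 15
  between Corby and Pine: 36 + 25 − 20 = 41
  between Pine and Ash: 25 + 7 − 18 = 14
  between Ash and Thorn: 7 + 9 − 5 = 11
Cheapest insertion is between Ash and Thorn, adding 11.
New total = 79 + 11 = 90.

Minimum extra distance: 11, inserting Hollow between Ash and Thorn.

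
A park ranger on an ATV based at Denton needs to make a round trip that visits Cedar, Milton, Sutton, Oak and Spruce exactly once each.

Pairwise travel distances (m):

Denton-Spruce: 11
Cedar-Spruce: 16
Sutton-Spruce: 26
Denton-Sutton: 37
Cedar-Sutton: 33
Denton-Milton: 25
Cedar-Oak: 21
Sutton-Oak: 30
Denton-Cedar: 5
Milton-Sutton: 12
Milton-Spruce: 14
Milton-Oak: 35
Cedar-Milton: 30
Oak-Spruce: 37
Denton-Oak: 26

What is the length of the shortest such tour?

With 5 stops there are 5!/2 = 60 distinct round trips (a route and its reverse cost the same).
Denton → Cedar → Milton → Sutton → Oak → Spruce → Denton: 5+30+12+30+37+11 = 125
Denton → Cedar → Milton → Sutton → Spruce → Oak → Denton: 5+30+12+26+37+26 = 136
Denton → Cedar → Milton → Oak → Sutton → Spruce → Denton: 5+30+35+30+26+11 = 137
Denton → Cedar → Milton → Oak → Spruce → Sutton → Denton: 5+30+35+37+26+37 = 170
Denton → Cedar → Milton → Spruce → Sutton → Oak → Denton: 5+30+14+26+30+26 = 131
Denton → Cedar → Milton → Spruce → Oak → Sutton → Denton: 5+30+14+37+30+37 = 153
Denton → Cedar → Sutton → Milton → Oak → Spruce → Denton: 5+33+12+35+37+11 = 133
Denton → Cedar → Sutton → Milton → Spruce → Oak → Denton: 5+33+12+14+37+26 = 127
Denton → Cedar → Sutton → Oak → Milton → Spruce → Denton: 5+33+30+35+14+11 = 128
Denton → Cedar → Sutton → Oak → Spruce → Milton → Denton: 5+33+30+37+14+25 = 144
Denton → Cedar → Sutton → Spruce → Milton → Oak → Denton: 5+33+26+14+35+26 = 139
Denton → Cedar → Sutton → Spruce → Oak → Milton → Denton: 5+33+26+37+35+25 = 161
Denton → Cedar → Oak → Milton → Sutton → Spruce → Denton: 5+21+35+12+26+11 = 110
Denton → Cedar → Oak → Milton → Spruce → Sutton → Denton: 5+21+35+14+26+37 = 138
… (46 more)
Denton → Cedar → Oak → Sutton → Milton → Spruce → Denton: 5+21+30+12+14+11 = 93  ← best
The minimum is 93.
One optimal route: Denton → Cedar → Oak → Sutton → Milton → Spruce → Denton (or its reverse).

Minimum total distance: 93 m.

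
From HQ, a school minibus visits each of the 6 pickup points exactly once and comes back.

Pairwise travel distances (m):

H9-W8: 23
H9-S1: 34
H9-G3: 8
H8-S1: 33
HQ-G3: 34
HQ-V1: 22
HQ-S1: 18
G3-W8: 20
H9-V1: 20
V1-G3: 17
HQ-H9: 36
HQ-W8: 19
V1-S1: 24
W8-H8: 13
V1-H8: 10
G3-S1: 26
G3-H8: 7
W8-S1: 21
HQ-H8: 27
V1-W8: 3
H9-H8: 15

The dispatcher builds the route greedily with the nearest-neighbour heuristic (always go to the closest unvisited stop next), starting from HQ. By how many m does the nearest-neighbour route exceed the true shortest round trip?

4 m longer than the optimal tour.

From HQ: S1=18, W8=19, V1=22, H8=27, G3=34, H9=36 → choose S1 (18).
From S1: W8=21, V1=24, G3=26, H8=33, H9=34 → choose W8 (21).
From W8: V1=3, H8=13, G3=20, H9=23 → choose V1 (3).
From V1: H8=10, G3=17, H9=20 → choose H8 (10).
From H8: G3=7, H9=15 → choose G3 (7).
From G3: H9=8 → choose H9 (8).
NN route HQ → S1 → W8 → V1 → H8 → G3 → H9 → HQ costs 103.
Optimal: HQ → W8 → V1 → H8 → H9 → G3 → S1 → HQ costs 99 (by enumerating all 360 distinct tours).
Excess = 103 − 99 = 4.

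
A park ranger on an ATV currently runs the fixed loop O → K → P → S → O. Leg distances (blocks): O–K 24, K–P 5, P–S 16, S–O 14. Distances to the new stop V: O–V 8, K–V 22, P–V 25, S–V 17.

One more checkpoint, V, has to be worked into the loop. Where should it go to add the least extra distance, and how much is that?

Adding 6 blocks by placing V on the O–K leg.

Insertion cost between consecutive stops i–j is d(i,V) + d(V,j) − d(i,j):
  between O and K: 8 + 22 − 24 = 6
  between K and P: 22 + 25 − 5 = 42
  between P and S: 25 + 17 − 16 = 26
  between S and O: 17 + 8 − 14 = 11
Cheapest insertion is between O and K, adding 6.
New total = 59 + 6 = 65.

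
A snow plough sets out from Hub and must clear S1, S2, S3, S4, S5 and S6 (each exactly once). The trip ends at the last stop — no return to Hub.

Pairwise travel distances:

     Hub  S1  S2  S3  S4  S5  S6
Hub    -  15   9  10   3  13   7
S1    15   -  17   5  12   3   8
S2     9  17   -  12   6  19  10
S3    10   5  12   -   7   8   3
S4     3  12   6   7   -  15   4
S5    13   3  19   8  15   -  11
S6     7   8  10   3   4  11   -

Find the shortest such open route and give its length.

There are 6! = 720 possible orderings.
Hub→S1→S2→S3→S4→S5→S6: 15+17+12+7+15+11 = 77
Hub→S1→S2→S3→S4→S6→S5: 15+17+12+7+4+11 = 66
Hub→S1→S2→S3→S5→S4→S6: 15+17+12+8+15+4 = 71
Hub→S1→S2→S3→S5→S6→S4: 15+17+12+8+11+4 = 67
Hub→S1→S2→S3→S6→S4→S5: 15+17+12+3+4+15 = 66
Hub→S1→S2→S3→S6→S5→S4: 15+17+12+3+11+15 = 73
Hub→S1→S2→S4→S3→S5→S6: 15+17+6+7+8+11 = 64
Hub→S1→S2→S4→S3→S6→S5: 15+17+6+7+3+11 = 59
… (712 more)
Hub→S2→S4→S6→S3→S1→S5: 9+6+4+3+5+3 = 30  ← best
The minimum is 30.
One shortest path: Hub → S2 → S4 → S6 → S3 → S1 → S5.

30 — the minimum one-way total.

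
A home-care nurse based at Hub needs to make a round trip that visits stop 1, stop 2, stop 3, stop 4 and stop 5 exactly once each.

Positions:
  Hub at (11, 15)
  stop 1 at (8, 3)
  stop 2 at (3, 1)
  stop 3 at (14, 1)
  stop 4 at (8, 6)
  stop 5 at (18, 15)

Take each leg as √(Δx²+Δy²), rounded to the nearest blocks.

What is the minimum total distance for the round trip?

There are 60 distinct closed tours to check (reversals are equivalent).
Hub - stop 1 - stop 2 - stop 3 - stop 4 - stop 5 - Hub: 12+5+11+8+13+7 = 56
Hub - stop 1 - stop 2 - stop 3 - stop 5 - stop 4 - Hub: 12+5+11+15+13+9 = 65
Hub - stop 1 - stop 2 - stop 4 - stop 3 - stop 5 - Hub: 12+5+7+8+15+7 = 54
Hub - stop 1 - stop 2 - stop 4 - stop 5 - stop 3 - Hub: 12+5+7+13+15+14 = 66
Hub - stop 1 - stop 2 - stop 5 - stop 3 - stop 4 - Hub: 12+5+21+15+8+9 = 70
Hub - stop 1 - stop 2 - stop 5 - stop 4 - stop 3 - Hub: 12+5+21+13+8+14 = 73
Hub - stop 1 - stop 3 - stop 2 - stop 4 - stop 5 - Hub: 12+6+11+7+13+7 = 56
Hub - stop 1 - stop 3 - stop 2 - stop 5 - stop 4 - Hub: 12+6+11+21+13+9 = 72
Hub - stop 1 - stop 3 - stop 4 - stop 2 - stop 5 - Hub: 12+6+8+7+21+7 = 61
Hub - stop 1 - stop 3 - stop 4 - stop 5 - stop 2 - Hub: 12+6+8+13+21+16 = 76
Hub - stop 1 - stop 3 - stop 5 - stop 2 - stop 4 - Hub: 12+6+15+21+7+9 = 70
Hub - stop 1 - stop 3 - stop 5 - stop 4 - stop 2 - Hub: 12+6+15+13+7+16 = 69
Hub - stop 1 - stop 4 - stop 2 - stop 3 - stop 5 - Hub: 12+3+7+11+15+7 = 55
Hub - stop 1 - stop 4 - stop 2 - stop 5 - stop 3 - Hub: 12+3+7+21+15+14 = 72
… (46 more)
Hub - stop 4 - stop 2 - stop 1 - stop 3 - stop 5 - Hub: 9+7+5+6+15+7 = 49  ← best
The minimum is 49.
One optimal route: Hub → stop 4 → stop 2 → stop 1 → stop 3 → stop 5 → Hub (or its reverse).

Minimum total distance: 49 blocks.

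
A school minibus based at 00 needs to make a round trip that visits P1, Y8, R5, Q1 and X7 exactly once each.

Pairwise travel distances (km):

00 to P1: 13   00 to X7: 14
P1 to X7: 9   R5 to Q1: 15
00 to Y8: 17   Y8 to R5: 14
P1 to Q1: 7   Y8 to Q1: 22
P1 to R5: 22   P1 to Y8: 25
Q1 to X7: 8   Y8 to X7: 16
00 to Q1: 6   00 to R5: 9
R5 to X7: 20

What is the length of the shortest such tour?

With 5 stops there are 5!/2 = 60 distinct round trips (a route and its reverse cost the same).
00-P1-Y8-R5-Q1-X7-00: 13+25+14+15+8+14 = 89
00-P1-Y8-R5-X7-Q1-00: 13+25+14+20+8+6 = 86
00-P1-Y8-Q1-R5-X7-00: 13+25+22+15+20+14 = 109
00-P1-Y8-Q1-X7-R5-00: 13+25+22+8+20+9 = 97
00-P1-Y8-X7-R5-Q1-00: 13+25+16+20+15+6 = 95
00-P1-Y8-X7-Q1-R5-00: 13+25+16+8+15+9 = 86
00-P1-R5-Y8-Q1-X7-00: 13+22+14+22+8+14 = 93
00-P1-R5-Y8-X7-Q1-00: 13+22+14+16+8+6 = 79
00-P1-R5-Q1-Y8-X7-00: 13+22+15+22+16+14 = 102
00-P1-R5-Q1-X7-Y8-00: 13+22+15+8+16+17 = 91
00-P1-R5-X7-Y8-Q1-00: 13+22+20+16+22+6 = 99
00-P1-R5-X7-Q1-Y8-00: 13+22+20+8+22+17 = 102
00-P1-Q1-Y8-R5-X7-00: 13+7+22+14+20+14 = 90
00-P1-Q1-Y8-X7-R5-00: 13+7+22+16+20+9 = 87
… (46 more)
00-R5-Y8-X7-P1-Q1-00: 9+14+16+9+7+6 = 61  ← best
The minimum is 61.
One optimal route: 00 → R5 → Y8 → X7 → P1 → Q1 → 00 (or its reverse).

Minimum total distance: 61 km.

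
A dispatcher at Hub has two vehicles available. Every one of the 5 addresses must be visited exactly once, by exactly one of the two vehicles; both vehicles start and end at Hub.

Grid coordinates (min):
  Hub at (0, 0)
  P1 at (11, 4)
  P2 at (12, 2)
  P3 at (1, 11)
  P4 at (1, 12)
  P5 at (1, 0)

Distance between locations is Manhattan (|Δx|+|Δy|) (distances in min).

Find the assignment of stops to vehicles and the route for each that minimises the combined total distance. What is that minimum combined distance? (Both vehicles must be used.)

There are 2^4 − 1 = 15 ways to divide the 5 stops into two non-empty groups. For each, the best each vehicle can do is its own shortest tour through its group:
  {P1} + {P2, P3, P4, P5}: 30 + 48 = 78
  {P2} + {P1, P3, P4, P5}: 28 + 46 = 74
  {P1, P2} + {P3, P4, P5}: 32 + 26 = 58
  {P3} + {P1, P2, P4, P5}: 24 + 48 = 72
  {P1, P3} + {P2, P4, P5}: 44 + 48 = 92
  {P2, P3} + {P1, P4, P5}: 46 + 46 = 92
  … (15 splits in total)
  {P1, P2, P3, P4} + {P5}: 48 + 2 = 50  ← best
Best: vehicle 1 Hub → P2 → P1 → P3 → P4 → Hub = 48; vehicle 2 Hub → P5 → Hub = 2; combined 50.

Minimum combined distance: 50 min.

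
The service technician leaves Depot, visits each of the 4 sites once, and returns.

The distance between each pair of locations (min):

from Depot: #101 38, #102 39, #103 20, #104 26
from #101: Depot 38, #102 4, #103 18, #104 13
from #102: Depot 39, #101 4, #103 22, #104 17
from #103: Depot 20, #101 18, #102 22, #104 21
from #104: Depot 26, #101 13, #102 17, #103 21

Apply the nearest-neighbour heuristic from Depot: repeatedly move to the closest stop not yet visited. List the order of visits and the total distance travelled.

Total distance 85 min via the nearest-neighbour route Depot → #103 → #101 → #102 → #104 → Depot.

From Depot: distances to unvisited — #103=20, #104=26, #101=38, #102=39. Nearest is #103 (20).
From #103: distances to unvisited — #101=18, #104=21, #102=22. Nearest is #101 (18).
From #101: distances to unvisited — #102=4, #104=13. Nearest is #102 (4).
From #102: distances to unvisited — #104=17. Nearest is #104 (17).
Return #104→Depot: 26.
Total = 20 + 18 + 4 + 17 + 26 = 85.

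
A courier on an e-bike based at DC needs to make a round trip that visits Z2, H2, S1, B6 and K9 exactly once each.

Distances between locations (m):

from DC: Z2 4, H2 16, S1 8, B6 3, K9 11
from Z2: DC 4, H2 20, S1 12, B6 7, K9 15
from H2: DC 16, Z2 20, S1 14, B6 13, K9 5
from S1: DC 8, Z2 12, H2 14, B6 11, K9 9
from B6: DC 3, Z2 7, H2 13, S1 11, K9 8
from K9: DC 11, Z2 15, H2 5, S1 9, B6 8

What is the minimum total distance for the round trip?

46 m — the shortest possible round trip.

DC - Z2 - H2 - S1 - B6 - K9 - DC: 4+20+14+11+8+11 = 68
DC - Z2 - H2 - S1 - K9 - B6 - DC: 4+20+14+9+8+3 = 58
DC - Z2 - H2 - B6 - S1 - K9 - DC: 4+20+13+11+9+11 = 68
DC - Z2 - H2 - B6 - K9 - S1 - DC: 4+20+13+8+9+8 = 62
DC - Z2 - H2 - K9 - S1 - B6 - DC: 4+20+5+9+11+3 = 52
DC - Z2 - H2 - K9 - B6 - S1 - DC: 4+20+5+8+11+8 = 56
DC - Z2 - S1 - H2 - B6 - K9 - DC: 4+12+14+13+8+11 = 62
DC - Z2 - S1 - H2 - K9 - B6 - DC: 4+12+14+5+8+3 = 46
DC - Z2 - S1 - B6 - H2 - K9 - DC: 4+12+11+13+5+11 = 56
DC - Z2 - S1 - B6 - K9 - H2 - DC: 4+12+11+8+5+16 = 56
DC - Z2 - S1 - K9 - H2 - B6 - DC: 4+12+9+5+13+3 = 46
DC - Z2 - S1 - K9 - B6 - H2 - DC: 4+12+9+8+13+16 = 62
DC - Z2 - B6 - H2 - S1 - K9 - DC: 4+7+13+14+9+11 = 58
DC - Z2 - B6 - H2 - K9 - S1 - DC: 4+7+13+5+9+8 = 46
… (46 more)
The minimum is 46.
One optimal route: DC → Z2 → S1 → H2 → K9 → B6 → DC (or its reverse).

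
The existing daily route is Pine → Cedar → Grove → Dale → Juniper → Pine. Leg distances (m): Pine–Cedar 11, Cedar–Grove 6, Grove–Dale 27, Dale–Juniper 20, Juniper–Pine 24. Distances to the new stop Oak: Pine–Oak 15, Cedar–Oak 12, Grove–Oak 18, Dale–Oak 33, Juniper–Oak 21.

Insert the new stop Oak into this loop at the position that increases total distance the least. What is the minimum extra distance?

Insertion cost between consecutive stops i–j is d(i,Oak) + d(Oak,j) − d(i,j):
  between Pine and Cedar: 15 + 12 − 11 = 16
  between Cedar and Grove: 12 + 18 − 6 = 24
  between Grove and Dale: 18 + 33 − 27 = 24
  between Dale and Juniper: 33 + 21 − 20 = 34
  between Juniper and Pine: 21 + 15 − 24 = 12
Cheapest insertion is between Juniper and Pine, adding 12.
New total = 88 + 12 = 100.

Adding 12 m by placing Oak on the Juniper–Pine leg.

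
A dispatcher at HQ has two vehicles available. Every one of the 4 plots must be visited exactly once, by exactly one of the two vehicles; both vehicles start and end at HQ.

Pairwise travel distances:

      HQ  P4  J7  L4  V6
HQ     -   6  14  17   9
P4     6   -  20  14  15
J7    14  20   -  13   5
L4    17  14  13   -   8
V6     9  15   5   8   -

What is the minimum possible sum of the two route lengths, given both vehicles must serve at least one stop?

Check every non-empty split of the stops between the two vehicles; for each half take its own optimal tour:
  {P4} + {J7, L4, V6}: 12 + 44 = 56
  {J7} + {P4, L4, V6}: 28 + 37 = 65
  {P4, J7} + {L4, V6}: 40 + 34 = 74
  {L4} + {P4, J7, V6}: 34 + 40 = 74
  {P4, L4} + {J7, V6}: 37 + 28 = 65
  {J7, L4} + {P4, V6}: 44 + 30 = 74
  … (7 splits in total)
Best: vehicle 1 HQ → P4 → HQ = 12; vehicle 2 HQ → J7 → L4 → V6 → HQ = 44; combined 56.

56 — the smallest possible combined total.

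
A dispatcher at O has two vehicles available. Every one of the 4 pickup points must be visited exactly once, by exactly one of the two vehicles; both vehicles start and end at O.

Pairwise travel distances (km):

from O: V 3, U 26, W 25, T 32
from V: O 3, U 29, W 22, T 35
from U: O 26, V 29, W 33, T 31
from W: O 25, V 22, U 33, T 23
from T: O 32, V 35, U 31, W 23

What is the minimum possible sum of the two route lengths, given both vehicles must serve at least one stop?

111 km — the smallest possible combined total.

Try each way of splitting the stops between the two vehicles (each non-empty) and, for each split, find the best tour for each vehicle:
  {V} + {U, W, T}: 6 + 105 = 111
  {U} + {V, W, T}: 52 + 80 = 132
  {V, U} + {W, T}: 58 + 80 = 138
  {W} + {V, U, T}: 50 + 95 = 145
  {V, W} + {U, T}: 50 + 89 = 139
  {U, W} + {V, T}: 84 + 70 = 154
  … (7 splits in total)
Best: vehicle 1 O → V → O = 6; vehicle 2 O → U → T → W → O = 105; combined 111.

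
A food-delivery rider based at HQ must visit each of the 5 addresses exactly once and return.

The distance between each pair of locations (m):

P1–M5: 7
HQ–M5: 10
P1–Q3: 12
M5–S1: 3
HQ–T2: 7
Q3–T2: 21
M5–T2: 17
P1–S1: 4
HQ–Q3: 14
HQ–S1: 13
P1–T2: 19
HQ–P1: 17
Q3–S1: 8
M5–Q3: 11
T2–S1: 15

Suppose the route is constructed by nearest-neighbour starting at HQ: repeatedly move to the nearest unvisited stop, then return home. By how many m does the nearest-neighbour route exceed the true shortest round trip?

Excess over optimum: 1 m.

From HQ: T2=7, M5=10, S1=13, Q3=14, P1=17 → choose T2 (7).
From T2: S1=15, M5=17, P1=19, Q3=21 → choose S1 (15).
From S1: M5=3, P1=4, Q3=8 → choose M5 (3).
From M5: P1=7, Q3=11 → choose P1 (7).
From P1: Q3=12 → choose Q3 (12).
NN route HQ → T2 → S1 → M5 → P1 → Q3 → HQ costs 58.
Optimal: HQ → M5 → P1 → S1 → Q3 → T2 → HQ costs 57 (by enumerating all 60 distinct tours).
Excess = 58 − 57 = 1.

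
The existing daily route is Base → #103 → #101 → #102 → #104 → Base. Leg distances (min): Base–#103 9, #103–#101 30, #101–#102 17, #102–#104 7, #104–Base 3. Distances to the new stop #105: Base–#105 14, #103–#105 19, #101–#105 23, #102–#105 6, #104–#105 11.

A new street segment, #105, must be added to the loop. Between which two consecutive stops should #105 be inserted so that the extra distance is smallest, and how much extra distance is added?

Insertion cost between consecutive stops i–j is d(i,#105) + d(#105,j) − d(i,j):
  between Base and #103: 14 + 19 − 9 = 24
  between #103 and #101: 19 + 23 − 30 = 12
  between #101 and #102: 23 + 6 − 17 = 12
  between #102 and #104: 6 + 11 − 7 = 10
  between #104 and Base: 11 + 14 − 3 = 22
Cheapest insertion is between #102 and #104, adding 10.
New total = 66 + 10 = 76.

+10 min — insert #105 between #102 and #104.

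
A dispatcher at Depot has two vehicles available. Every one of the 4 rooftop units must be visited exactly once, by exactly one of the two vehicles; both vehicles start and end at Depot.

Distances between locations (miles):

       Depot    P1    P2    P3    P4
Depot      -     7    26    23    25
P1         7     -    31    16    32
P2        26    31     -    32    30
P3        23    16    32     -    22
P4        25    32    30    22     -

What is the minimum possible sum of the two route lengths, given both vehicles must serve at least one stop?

115 miles — the smallest possible combined total.

There are 2^3 − 1 = 7 ways to divide the 4 stops into two non-empty groups. For each, the best each vehicle can do is its own shortest tour through its group:
  {P1} + {P2, P3, P4}: 14 + 101 = 115
  {P2} + {P1, P3, P4}: 52 + 70 = 122
  {P1, P2} + {P3, P4}: 64 + 70 = 134
  {P3} + {P1, P2, P4}: 46 + 93 = 139
  {P1, P3} + {P2, P4}: 46 + 81 = 127
  {P2, P3} + {P1, P4}: 81 + 64 = 145
  … (7 splits in total)
Best: vehicle 1 Depot → P1 → Depot = 14; vehicle 2 Depot → P2 → P4 → P3 → Depot = 101; combined 115.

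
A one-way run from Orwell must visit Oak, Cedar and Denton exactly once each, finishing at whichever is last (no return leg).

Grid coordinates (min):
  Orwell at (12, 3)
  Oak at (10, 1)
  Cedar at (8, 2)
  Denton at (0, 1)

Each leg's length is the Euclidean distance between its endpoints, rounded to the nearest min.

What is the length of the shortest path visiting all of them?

There are 3! = 6 possible orderings.
Orwell - Oak - Cedar - Denton: 3+2+8 = 13
Orwell - Oak - Denton - Cedar: 3+10+8 = 21
Orwell - Cedar - Oak - Denton: 4+2+10 = 16
Orwell - Cedar - Denton - Oak: 4+8+10 = 22
Orwell - Denton - Oak - Cedar: 12+10+2 = 24
Orwell - Denton - Cedar - Oak: 12+8+2 = 22
The minimum is 13.
One shortest path: Orwell → Oak → Cedar → Denton.

13 min — the minimum one-way total.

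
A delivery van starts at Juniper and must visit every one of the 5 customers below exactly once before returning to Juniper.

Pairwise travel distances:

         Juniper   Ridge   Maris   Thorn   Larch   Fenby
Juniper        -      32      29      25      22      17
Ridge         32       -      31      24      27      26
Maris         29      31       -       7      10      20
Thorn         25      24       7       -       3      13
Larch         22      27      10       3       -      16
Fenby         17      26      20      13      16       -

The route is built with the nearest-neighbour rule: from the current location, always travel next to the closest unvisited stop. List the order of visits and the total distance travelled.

Total distance 106 via the nearest-neighbour route Juniper → Fenby → Thorn → Larch → Maris → Ridge → Juniper.

From Juniper: distances to unvisited — Fenby=17, Larch=22, Thorn=25, Maris=29, Ridge=32. Nearest is Fenby (17).
From Fenby: distances to unvisited — Thorn=13, Larch=16, Maris=20, Ridge=26. Nearest is Thorn (13).
From Thorn: distances to unvisited — Larch=3, Maris=7, Ridge=24. Nearest is Larch (3).
From Larch: distances to unvisited — Maris=10, Ridge=27. Nearest is Maris (10).
From Maris: distances to unvisited — Ridge=31. Nearest is Ridge (31).
Return Ridge→Juniper: 32.
Total = 17 + 13 + 3 + 10 + 31 + 32 = 106.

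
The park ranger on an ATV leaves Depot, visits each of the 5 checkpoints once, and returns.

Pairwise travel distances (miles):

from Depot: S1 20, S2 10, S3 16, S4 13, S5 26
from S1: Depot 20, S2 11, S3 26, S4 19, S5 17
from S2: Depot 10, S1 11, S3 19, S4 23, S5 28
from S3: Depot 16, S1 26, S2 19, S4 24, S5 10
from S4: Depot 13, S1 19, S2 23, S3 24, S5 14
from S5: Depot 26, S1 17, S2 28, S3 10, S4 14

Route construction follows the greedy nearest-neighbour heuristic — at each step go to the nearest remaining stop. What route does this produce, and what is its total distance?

From Depot: distances to unvisited — S2=10, S4=13, S3=16, S1=20, S5=26. Nearest is S2 (10).
From S2: distances to unvisited — S1=11, S3=19, S4=23, S5=28. Nearest is S1 (11).
From S1: distances to unvisited — S5=17, S4=19, S3=26. Nearest is S5 (17).
From S5: distances to unvisited — S3=10, S4=14. Nearest is S3 (10).
From S3: distances to unvisited — S4=24. Nearest is S4 (24).
Return S4→Depot: 13.
Total = 10 + 11 + 17 + 10 + 24 + 13 = 85.

85 miles along Depot → S2 → S1 → S5 → S3 → S4 → Depot.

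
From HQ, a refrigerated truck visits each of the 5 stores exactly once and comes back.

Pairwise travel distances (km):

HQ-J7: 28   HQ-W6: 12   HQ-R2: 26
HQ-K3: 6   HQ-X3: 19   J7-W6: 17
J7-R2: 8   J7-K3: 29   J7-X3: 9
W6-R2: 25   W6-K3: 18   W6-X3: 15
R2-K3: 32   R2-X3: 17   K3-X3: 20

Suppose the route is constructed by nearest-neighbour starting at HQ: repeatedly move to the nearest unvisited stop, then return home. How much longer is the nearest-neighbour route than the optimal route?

From HQ: K3=6, W6=12, X3=19, R2=26, J7=28 → choose K3 (6).
From K3: W6=18, X3=20, J7=29, R2=32 → choose W6 (18).
From W6: X3=15, J7=17, R2=25 → choose X3 (15).
From X3: J7=9, R2=17 → choose J7 (9).
From J7: R2=8 → choose R2 (8).
NN route HQ → K3 → W6 → X3 → J7 → R2 → HQ costs 82.
Optimal: HQ → W6 → J7 → R2 → X3 → K3 → HQ costs 80 (by enumerating all 60 distinct tours).
Excess = 82 − 80 = 2.

Excess over optimum: 2 km.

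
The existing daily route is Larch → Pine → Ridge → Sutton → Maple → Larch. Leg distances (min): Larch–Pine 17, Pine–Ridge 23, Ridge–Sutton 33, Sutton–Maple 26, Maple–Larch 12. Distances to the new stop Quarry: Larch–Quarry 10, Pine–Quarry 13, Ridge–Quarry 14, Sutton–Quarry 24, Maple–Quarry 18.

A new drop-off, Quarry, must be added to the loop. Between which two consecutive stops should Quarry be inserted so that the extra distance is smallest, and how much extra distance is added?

+4 min — insert Quarry between Pine and Ridge.

Insertion cost between consecutive stops i–j is d(i,Quarry) + d(Quarry,j) − d(i,j):
  between Larch and Pine: 10 + 13 − 17 = 6
  between Pine and Ridge: 13 + 14 − 23 = 4
  between Ridge and Sutton: 14 + 24 − 33 = 5
  between Sutton and Maple: 24 + 18 − 26 = 16
  between Maple and Larch: 18 + 10 − 12 = 16
Cheapest insertion is between Pine and Ridge, adding 4.
New total = 111 + 4 = 115.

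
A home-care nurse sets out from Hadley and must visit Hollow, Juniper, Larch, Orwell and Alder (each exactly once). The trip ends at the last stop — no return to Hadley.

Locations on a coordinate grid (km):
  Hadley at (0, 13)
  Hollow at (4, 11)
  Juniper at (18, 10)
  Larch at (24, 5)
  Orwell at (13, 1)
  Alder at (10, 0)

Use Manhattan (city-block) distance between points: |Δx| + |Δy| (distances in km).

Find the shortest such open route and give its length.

There are 5! = 120 possible orderings.
Hadley - Hollow - Juniper - Larch - Orwell - Alder: 6+15+11+15+4 = 51
Hadley - Hollow - Juniper - Larch - Alder - Orwell: 6+15+11+19+4 = 55
Hadley - Hollow - Juniper - Orwell - Larch - Alder: 6+15+14+15+19 = 69
Hadley - Hollow - Juniper - Orwell - Alder - Larch: 6+15+14+4+19 = 58
Hadley - Hollow - Juniper - Alder - Larch - Orwell: 6+15+18+19+15 = 73
Hadley - Hollow - Juniper - Alder - Orwell - Larch: 6+15+18+4+15 = 58
Hadley - Hollow - Larch - Juniper - Orwell - Alder: 6+26+11+14+4 = 61
Hadley - Hollow - Larch - Juniper - Alder - Orwell: 6+26+11+18+4 = 65
Hadley - Hollow - Larch - Orwell - Juniper - Alder: 6+26+15+14+18 = 79
Hadley - Hollow - Larch - Orwell - Alder - Juniper: 6+26+15+4+18 = 69
Hadley - Hollow - Larch - Alder - Juniper - Orwell: 6+26+19+18+14 = 83
Hadley - Hollow - Larch - Alder - Orwell - Juniper: 6+26+19+4+14 = 69
Hadley - Hollow - Orwell - Juniper - Larch - Alder: 6+19+14+11+19 = 69
Hadley - Hollow - Orwell - Juniper - Alder - Larch: 6+19+14+18+19 = 76
… (106 more)
The minimum is 51.
One shortest path: Hadley → Hollow → Juniper → Larch → Orwell → Alder.

Minimum one-way distance = 51 km.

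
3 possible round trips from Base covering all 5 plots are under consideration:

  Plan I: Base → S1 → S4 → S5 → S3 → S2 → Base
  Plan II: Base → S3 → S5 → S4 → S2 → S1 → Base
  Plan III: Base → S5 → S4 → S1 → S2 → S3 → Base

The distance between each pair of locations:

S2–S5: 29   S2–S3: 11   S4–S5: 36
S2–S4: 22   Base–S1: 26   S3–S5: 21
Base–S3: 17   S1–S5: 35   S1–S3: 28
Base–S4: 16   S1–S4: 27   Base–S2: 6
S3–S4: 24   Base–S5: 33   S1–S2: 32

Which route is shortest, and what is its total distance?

Shortest is Plan I, total 127.

Plan I: 26 + 27 + 36 + 21 + 11 + 6 = 127
Plan II: 17 + 21 + 36 + 22 + 32 + 26 = 154
Plan III: 33 + 36 + 27 + 32 + 11 + 17 = 156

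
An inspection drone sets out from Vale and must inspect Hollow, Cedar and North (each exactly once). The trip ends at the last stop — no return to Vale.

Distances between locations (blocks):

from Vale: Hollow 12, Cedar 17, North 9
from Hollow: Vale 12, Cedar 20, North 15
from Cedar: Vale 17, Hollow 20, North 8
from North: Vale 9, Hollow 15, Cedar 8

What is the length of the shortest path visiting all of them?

Minimum one-way distance = 35 blocks.

There are 3! = 6 possible orderings.
Vale→Hollow→Cedar→North: 12+20+8 = 40
Vale→Hollow→North→Cedar: 12+15+8 = 35
Vale→Cedar→Hollow→North: 17+20+15 = 52
Vale→Cedar→North→Hollow: 17+8+15 = 40
Vale→North→Hollow→Cedar: 9+15+20 = 44
Vale→North→Cedar→Hollow: 9+8+20 = 37
The minimum is 35.
One shortest path: Vale → Hollow → North → Cedar.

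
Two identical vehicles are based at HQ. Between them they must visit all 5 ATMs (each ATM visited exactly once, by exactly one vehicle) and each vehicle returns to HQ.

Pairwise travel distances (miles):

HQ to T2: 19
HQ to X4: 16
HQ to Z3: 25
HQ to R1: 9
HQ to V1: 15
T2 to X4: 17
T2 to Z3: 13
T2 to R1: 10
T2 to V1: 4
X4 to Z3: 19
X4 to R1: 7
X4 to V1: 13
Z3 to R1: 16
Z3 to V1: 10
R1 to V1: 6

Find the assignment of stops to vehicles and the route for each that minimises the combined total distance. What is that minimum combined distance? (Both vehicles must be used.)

Check every non-empty split of the stops between the two vehicles; for each half take its own optimal tour:
  {T2} + {X4, Z3, R1, V1}: 38 + 60 = 98
  {X4} + {T2, Z3, R1, V1}: 32 + 57 = 89
  {T2, X4} + {Z3, R1, V1}: 52 + 50 = 102
  {Z3} + {T2, X4, R1, V1}: 50 + 52 = 102
  {T2, Z3} + {X4, R1, V1}: 57 + 44 = 101
  {X4, Z3} + {T2, R1, V1}: 60 + 38 = 98
  … (15 splits in total)
  {R1} + {T2, X4, Z3, V1}: 18 + 67 = 85  ← best
Best: vehicle 1 HQ → R1 → HQ = 18; vehicle 2 HQ → X4 → Z3 → T2 → V1 → HQ = 67; combined 85.

85 miles — the smallest possible combined total.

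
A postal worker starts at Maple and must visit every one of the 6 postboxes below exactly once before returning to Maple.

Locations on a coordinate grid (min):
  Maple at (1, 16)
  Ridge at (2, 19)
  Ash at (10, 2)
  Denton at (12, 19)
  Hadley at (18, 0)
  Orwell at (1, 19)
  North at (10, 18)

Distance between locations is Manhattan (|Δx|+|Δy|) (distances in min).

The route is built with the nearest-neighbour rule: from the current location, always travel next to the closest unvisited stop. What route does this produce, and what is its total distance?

Total distance 78 min via the nearest-neighbour route Maple → Orwell → Ridge → North → Denton → Ash → Hadley → Maple.

Maple → [Orwell:3 / Ridge:4 / North:11 / Denton:14 / Ash:23 / Hadley:33] → Orwell (3)
Orwell → [Ridge:1 / North:10 / Denton:11 / Ash:26 / Hadley:36] → Ridge (1)
Ridge → [North:9 / Denton:10 / Ash:25 / Hadley:35] → North (9)
North → [Denton:3 / Ash:16 / Hadley:26] → Denton (3)
Denton → [Ash:19 / Hadley:25] → Ash (19)
Ash → [Hadley:10] → Hadley (10)
Return Hadley→Maple: 33.
Total = 3 + 1 + 9 + 3 + 19 + 10 + 33 = 78.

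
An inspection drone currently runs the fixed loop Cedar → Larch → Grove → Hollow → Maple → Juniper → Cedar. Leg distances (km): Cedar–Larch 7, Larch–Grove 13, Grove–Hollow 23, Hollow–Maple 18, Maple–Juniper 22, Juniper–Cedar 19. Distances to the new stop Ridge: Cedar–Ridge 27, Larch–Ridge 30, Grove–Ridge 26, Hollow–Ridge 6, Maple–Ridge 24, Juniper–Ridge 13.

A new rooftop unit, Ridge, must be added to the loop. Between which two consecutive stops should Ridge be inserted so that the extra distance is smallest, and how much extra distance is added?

Insertion cost between consecutive stops i–j is d(i,Ridge) + d(Ridge,j) − d(i,j):
  between Cedar and Larch: 27 + 30 − 7 = 50
  between Larch and Grove: 30 + 26 − 13 = 43
  between Grove and Hollow: 26 + 6 − 23 = 9
  between Hollow and Maple: 6 + 24 − 18 = 12
  between Maple and Juniper: 24 + 13 − 22 = 15
  between Juniper and Cedar: 13 + 27 − 19 = 21
Cheapest insertion is between Grove and Hollow, adding 9.
New total = 102 + 9 = 111.

Minimum extra distance: 9 km, inserting Ridge between Grove and Hollow.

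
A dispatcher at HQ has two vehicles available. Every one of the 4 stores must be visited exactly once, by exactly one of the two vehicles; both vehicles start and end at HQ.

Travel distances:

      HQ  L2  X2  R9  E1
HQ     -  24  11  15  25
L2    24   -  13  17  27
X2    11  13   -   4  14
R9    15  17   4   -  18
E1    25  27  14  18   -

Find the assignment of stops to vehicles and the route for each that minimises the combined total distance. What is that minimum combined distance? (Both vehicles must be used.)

Try each way of splitting the stops between the two vehicles (each non-empty) and, for each split, find the best tour for each vehicle:
  {L2} + {X2, R9, E1}: 48 + 58 = 106
  {X2} + {L2, R9, E1}: 22 + 84 = 106
  {L2, X2} + {R9, E1}: 48 + 58 = 106
  {R9} + {L2, X2, E1}: 30 + 76 = 106
  {L2, R9} + {X2, E1}: 56 + 50 = 106
  {X2, R9} + {L2, E1}: 30 + 76 = 106
  … (7 splits in total)
Best: vehicle 1 HQ → L2 → HQ = 48; vehicle 2 HQ → X2 → R9 → E1 → HQ = 58; combined 106.

Minimum combined distance: 106.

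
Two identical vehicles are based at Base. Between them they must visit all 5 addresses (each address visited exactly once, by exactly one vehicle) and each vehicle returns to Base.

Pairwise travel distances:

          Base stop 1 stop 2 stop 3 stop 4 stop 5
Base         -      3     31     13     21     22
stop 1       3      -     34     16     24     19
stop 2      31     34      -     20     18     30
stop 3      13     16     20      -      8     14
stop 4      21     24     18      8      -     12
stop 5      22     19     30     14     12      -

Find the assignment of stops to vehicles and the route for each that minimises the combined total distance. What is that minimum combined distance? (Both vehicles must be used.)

Try each way of splitting the stops between the two vehicles (each non-empty) and, for each split, find the best tour for each vehicle:
  {stop 1} + {stop 2, stop 3, stop 4, stop 5}: 6 + 85 = 91
  {stop 2} + {stop 1, stop 3, stop 4, stop 5}: 62 + 55 = 117
  {stop 1, stop 2} + {stop 3, stop 4, stop 5}: 68 + 55 = 123
  {stop 3} + {stop 1, stop 2, stop 4, stop 5}: 26 + 83 = 109
  {stop 1, stop 3} + {stop 2, stop 4, stop 5}: 32 + 83 = 115
  {stop 2, stop 3} + {stop 1, stop 4, stop 5}: 64 + 55 = 119
  … (15 splits in total)
Best: vehicle 1 Base → stop 1 → Base = 6; vehicle 2 Base → stop 3 → stop 2 → stop 4 → stop 5 → Base = 85; combined 91.

91 — the smallest possible combined total.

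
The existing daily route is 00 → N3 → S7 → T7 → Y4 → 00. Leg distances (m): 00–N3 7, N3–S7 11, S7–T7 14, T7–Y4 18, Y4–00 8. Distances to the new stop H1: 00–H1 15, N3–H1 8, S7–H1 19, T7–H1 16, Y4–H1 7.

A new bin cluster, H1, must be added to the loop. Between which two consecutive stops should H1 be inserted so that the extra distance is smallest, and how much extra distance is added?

Adding 5 m by placing H1 on the T7–Y4 leg.

Insertion cost between consecutive stops i–j is d(i,H1) + d(H1,j) − d(i,j):
  between 00 and N3: 15 + 8 − 7 = 16
  between N3 and S7: 8 + 19 − 11 = 16
  between S7 and T7: 19 + 16 − 14 = 21
  between T7 and Y4: 16 + 7 − 18 = 5
  between Y4 and 00: 7 + 15 − 8 = 14
Cheapest insertion is between T7 and Y4, adding 5.
New total = 58 + 5 = 63.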